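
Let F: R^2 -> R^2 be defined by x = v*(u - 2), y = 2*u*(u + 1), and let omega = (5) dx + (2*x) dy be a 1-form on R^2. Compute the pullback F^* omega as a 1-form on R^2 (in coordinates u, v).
F^* omega = (v*(8*u^2 - 12*u - 3)) du + (5*u - 10) dv

Using F^*(f dg) = (f ∘ F) d(g ∘ F), substitute each coordinate x_i by F_i(u, v) in f_i, and replace dx_i by d F_i = (∂F_i/∂u) du + (∂F_i/∂v) dv.
  For the x component: f_1(F) = 5; d F_1 = (v) du + (u - 2) dv
  For the y component: f_2(F) = 2*v*(u - 2); d F_2 = (4*u + 2) du + (0) dv
Combining and collecting du, dv coefficients:
  coeff of du: v*(8*u^2 - 12*u - 3)
  coeff of dv: 5*u - 10
F^* omega = (v*(8*u^2 - 12*u - 3)) du + (5*u - 10) dv.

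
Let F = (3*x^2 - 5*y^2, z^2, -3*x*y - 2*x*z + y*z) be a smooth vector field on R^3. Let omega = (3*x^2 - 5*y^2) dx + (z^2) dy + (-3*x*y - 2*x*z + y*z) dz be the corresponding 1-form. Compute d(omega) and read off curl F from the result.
d(omega) = (-3*x - z) dy ∧ dz + (3*y + 2*z) dz ∧ dx + (10*y) dx ∧ dy; curl F = (-3*x - z, 3*y + 2*z, 10*y)

d omega = sum_{i<j} (∂f_j/∂x_i - ∂f_i/∂x_j) dx_i ∧ dx_j. Under the identification (dy ∧ dz, dz ∧ dx, dx ∧ dy) ↔ (e_x, e_y, e_z), the coefficients are exactly the components of curl F. Compute:
  ∂R/∂y - ∂Q/∂z = (-3*x + z) - (2*z) = -3*x - z
  ∂P/∂z - ∂R/∂x = (0) - (-3*y - 2*z) = 3*y + 2*z
  ∂Q/∂x - ∂P/∂y = (0) - (-10*y) = 10*y.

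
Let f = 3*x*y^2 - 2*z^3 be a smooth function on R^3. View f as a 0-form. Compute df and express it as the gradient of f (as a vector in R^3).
df = (3*y^2) dx + (6*x*y) dy + (-6*z^2) dz; grad f = (3*y^2, 6*x*y, -6*z^2)

For a 0-form f, d f = (∂f/∂x) dx + (∂f/∂y) dy + (∂f/∂z) dz. The components of the vector representation are exactly the entries of grad f in Cartesian coordinates:
  ∂f/∂x = 3*y^2
  ∂f/∂y = 6*x*y
  ∂f/∂z = -6*z^2.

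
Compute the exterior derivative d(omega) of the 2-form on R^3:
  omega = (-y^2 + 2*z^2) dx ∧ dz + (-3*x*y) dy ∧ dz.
d(omega) = (-y) dx ∧ dy ∧ dz

For a 2-form omega = sum_{i<j} g_{ij} dx_i ∧ dx_j, the exterior derivative is
  d(omega) = sum_{i<j} d(g_{ij}) ∧ dx_i ∧ dx_j = sum_{i<j, k} (∂g_{ij}/∂x_k) dx_k ∧ dx_i ∧ dx_j.
Expand each term, using dx_k ∧ dx_i ∧ dx_j = sgn(permutation) dx_{(a)} ∧ dx_{(b)} ∧ dx_{(c)} with (a < b < c) sorted:
  d(-y^2 + 2*z^2) includes (∂/∂y)(-y^2 + 2*z^2) dy = (-2*y) dy, which multiplied by dx ∧ dz gives (2*y) dx ∧ dy ∧ dz
  d(-3*x*y) includes (∂/∂x)(-3*x*y) dx = (-3*y) dx, which multiplied by dy ∧ dz gives (-3*y) dx ∧ dy ∧ dz
Collecting like 3-forms: d(omega) = (-y) dx ∧ dy ∧ dz.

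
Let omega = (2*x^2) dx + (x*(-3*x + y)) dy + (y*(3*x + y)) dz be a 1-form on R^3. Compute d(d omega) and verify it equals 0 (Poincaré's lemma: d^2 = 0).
d(d omega) = 0

Step 1: d omega = sum_{i<j} (∂f_j/∂x_i - ∂f_i/∂x_j) dx_i ∧ dx_j:
  coeff of dx ∧ dy: -6*x + y
  coeff of dx ∧ dz: 3*y
  coeff of dy ∧ dz: 3*x + 2*y
Step 2: Apply d again to each 2-form coefficient. The only possible 3-form in R^3 is dx ∧ dy ∧ dz, with coefficient
  ∂(coeff of dy∧dz)/∂x - ∂(coeff of dx∧dz)/∂y + ∂(coeff of dx∧dy)/∂z
  = ∂/∂x (3*x + 2*y) - ∂/∂y (3*y) + ∂/∂z (-6*x + y).
Each of these terms simplifies to sums of mixed partials that cancel in pairs. The result is 0 (by equality of mixed partials for smooth functions — Schwarz / Clairaut).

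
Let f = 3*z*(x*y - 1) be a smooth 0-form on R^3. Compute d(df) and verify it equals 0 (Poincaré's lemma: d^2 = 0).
d(df) = 0

Step 1: df = sum_i (∂f/∂x_i) dx_i = (3*y*z) dx + (3*x*z) dy + (3*x*y - 3) dz.
Step 2: Apply d again. Using the 1-form formula, the coefficient of dx ∧ dy in d(df) is ∂^2 f/∂x ∂y - ∂^2 f/∂y ∂x = (3*z) - (3*z) = 0 (equality of mixed partials for smooth f).
Similarly for dx ∧ dz and dy ∧ dz — all coefficients vanish. So d(df) = 0.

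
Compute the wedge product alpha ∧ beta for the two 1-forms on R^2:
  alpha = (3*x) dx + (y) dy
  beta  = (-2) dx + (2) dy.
alpha ∧ beta = (6*x + 2*y) dx ∧ dy

Distribute the wedge, using dx_i ∧ dx_j = -dx_j ∧ dx_i and dx_i ∧ dx_i = 0. For each pair (i, j) with i < j, the coefficient of dx_i ∧ dx_j in alpha ∧ beta is (alpha_i * beta_j - alpha_j * beta_i). Collecting: alpha ∧ beta = (6*x + 2*y) dx ∧ dy.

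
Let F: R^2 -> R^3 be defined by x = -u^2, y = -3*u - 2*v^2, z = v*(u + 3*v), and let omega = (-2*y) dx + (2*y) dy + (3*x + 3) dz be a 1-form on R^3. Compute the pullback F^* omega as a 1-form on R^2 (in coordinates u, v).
F^* omega = (-3*u^2*v - 12*u^2 - 8*u*v^2 + 18*u + 12*v^2 + 3*v) du + (-3*u^3 - 18*u^2*v + 24*u*v + 3*u + 16*v^3 + 18*v) dv

Using F^*(f dg) = (f ∘ F) d(g ∘ F), substitute each coordinate x_i by F_i(u, v) in f_i, and replace dx_i by d F_i = (∂F_i/∂u) du + (∂F_i/∂v) dv.
  For the x component: f_1(F) = 6*u + 4*v^2; d F_1 = (-2*u) du + (0) dv
  For the y component: f_2(F) = -6*u - 4*v^2; d F_2 = (-3) du + (-4*v) dv
  For the z component: f_3(F) = 3 - 3*u^2; d F_3 = (v) du + (u + 6*v) dv
Combining and collecting du, dv coefficients:
  coeff of du: -3*u^2*v - 12*u^2 - 8*u*v^2 + 18*u + 12*v^2 + 3*v
  coeff of dv: -3*u^3 - 18*u^2*v + 24*u*v + 3*u + 16*v^3 + 18*v
F^* omega = (-3*u^2*v - 12*u^2 - 8*u*v^2 + 18*u + 12*v^2 + 3*v) du + (-3*u^3 - 18*u^2*v + 24*u*v + 3*u + 16*v^3 + 18*v) dv.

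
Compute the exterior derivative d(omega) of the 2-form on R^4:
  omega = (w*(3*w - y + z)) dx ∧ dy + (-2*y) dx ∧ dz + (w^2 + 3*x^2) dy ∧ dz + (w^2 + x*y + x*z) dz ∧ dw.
d(omega) = (w + 6*x + 2) dx ∧ dy ∧ dz + (6*w - y + z) dx ∧ dy ∧ dw + (2*w + x) dy ∧ dz ∧ dw + (y + z) dx ∧ dz ∧ dw

For a 2-form omega = sum_{i<j} g_{ij} dx_i ∧ dx_j, the exterior derivative is
  d(omega) = sum_{i<j} d(g_{ij}) ∧ dx_i ∧ dx_j = sum_{i<j, k} (∂g_{ij}/∂x_k) dx_k ∧ dx_i ∧ dx_j.
Expand each term, using dx_k ∧ dx_i ∧ dx_j = sgn(permutation) dx_{(a)} ∧ dx_{(b)} ∧ dx_{(c)} with (a < b < c) sorted:
  d(w*(3*w - y + z)) includes (∂/∂z)(w*(3*w - y + z)) dz = (w) dz, which multiplied by dx ∧ dy gives (w) dx ∧ dy ∧ dz
  d(w*(3*w - y + z)) includes (∂/∂w)(w*(3*w - y + z)) dw = (6*w - y + z) dw, which multiplied by dx ∧ dy gives (6*w - y + z) dx ∧ dy ∧ dw
  d(-2*y) includes (∂/∂y)(-2*y) dy = (-2) dy, which multiplied by dx ∧ dz gives (2) dx ∧ dy ∧ dz
  d(w^2 + 3*x^2) includes (∂/∂x)(w^2 + 3*x^2) dx = (6*x) dx, which multiplied by dy ∧ dz gives (6*x) dx ∧ dy ∧ dz
  d(w^2 + 3*x^2) includes (∂/∂w)(w^2 + 3*x^2) dw = (2*w) dw, which multiplied by dy ∧ dz gives (2*w) dy ∧ dz ∧ dw
  d(w^2 + x*y + x*z) includes (∂/∂x)(w^2 + x*y + x*z) dx = (y + z) dx, which multiplied by dz ∧ dw gives (y + z) dx ∧ dz ∧ dw
  d(w^2 + x*y + x*z) includes (∂/∂y)(w^2 + x*y + x*z) dy = (x) dy, which multiplied by dz ∧ dw gives (x) dy ∧ dz ∧ dw
Collecting like 3-forms: d(omega) = (w + 6*x + 2) dx ∧ dy ∧ dz + (6*w - y + z) dx ∧ dy ∧ dw + (2*w + x) dy ∧ dz ∧ dw + (y + z) dx ∧ dz ∧ dw.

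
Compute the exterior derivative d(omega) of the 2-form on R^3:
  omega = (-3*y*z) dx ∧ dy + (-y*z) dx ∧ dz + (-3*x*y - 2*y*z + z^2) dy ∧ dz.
d(omega) = (-6*y + z) dx ∧ dy ∧ dz

For a 2-form omega = sum_{i<j} g_{ij} dx_i ∧ dx_j, the exterior derivative is
  d(omega) = sum_{i<j} d(g_{ij}) ∧ dx_i ∧ dx_j = sum_{i<j, k} (∂g_{ij}/∂x_k) dx_k ∧ dx_i ∧ dx_j.
Expand each term, using dx_k ∧ dx_i ∧ dx_j = sgn(permutation) dx_{(a)} ∧ dx_{(b)} ∧ dx_{(c)} with (a < b < c) sorted:
  d(-3*y*z) includes (∂/∂z)(-3*y*z) dz = (-3*y) dz, which multiplied by dx ∧ dy gives (-3*y) dx ∧ dy ∧ dz
  d(-y*z) includes (∂/∂y)(-y*z) dy = (-z) dy, which multiplied by dx ∧ dz gives (z) dx ∧ dy ∧ dz
  d(-3*x*y - 2*y*z + z^2) includes (∂/∂x)(-3*x*y - 2*y*z + z^2) dx = (-3*y) dx, which multiplied by dy ∧ dz gives (-3*y) dx ∧ dy ∧ dz
Collecting like 3-forms: d(omega) = (-6*y + z) dx ∧ dy ∧ dz.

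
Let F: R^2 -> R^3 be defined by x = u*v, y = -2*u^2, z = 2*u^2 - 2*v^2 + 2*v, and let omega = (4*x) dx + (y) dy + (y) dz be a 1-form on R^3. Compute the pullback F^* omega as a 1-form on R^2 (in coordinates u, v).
F^* omega = (4*u*v^2) du + (u^2*(12*v - 4)) dv

Using F^*(f dg) = (f ∘ F) d(g ∘ F), substitute each coordinate x_i by F_i(u, v) in f_i, and replace dx_i by d F_i = (∂F_i/∂u) du + (∂F_i/∂v) dv.
  For the x component: f_1(F) = 4*u*v; d F_1 = (v) du + (u) dv
  For the y component: f_2(F) = -2*u^2; d F_2 = (-4*u) du + (0) dv
  For the z component: f_3(F) = -2*u^2; d F_3 = (4*u) du + (2 - 4*v) dv
Combining and collecting du, dv coefficients:
  coeff of du: 4*u*v^2
  coeff of dv: u^2*(12*v - 4)
F^* omega = (4*u*v^2) du + (u^2*(12*v - 4)) dv.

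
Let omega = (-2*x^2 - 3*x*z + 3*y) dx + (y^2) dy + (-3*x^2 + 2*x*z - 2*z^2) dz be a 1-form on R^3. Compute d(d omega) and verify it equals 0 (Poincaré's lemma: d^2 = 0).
d(d omega) = 0

Step 1: d omega = sum_{i<j} (∂f_j/∂x_i - ∂f_i/∂x_j) dx_i ∧ dx_j:
  coeff of dx ∧ dy: -3
  coeff of dx ∧ dz: -3*x + 2*z
  coeff of dy ∧ dz: 0
Step 2: Apply d again to each 2-form coefficient. The only possible 3-form in R^3 is dx ∧ dy ∧ dz, with coefficient
  ∂(coeff of dy∧dz)/∂x - ∂(coeff of dx∧dz)/∂y + ∂(coeff of dx∧dy)/∂z
  = ∂/∂x (0) - ∂/∂y (-3*x + 2*z) + ∂/∂z (-3).
Each of these terms simplifies to sums of mixed partials that cancel in pairs. The result is 0 (by equality of mixed partials for smooth functions — Schwarz / Clairaut).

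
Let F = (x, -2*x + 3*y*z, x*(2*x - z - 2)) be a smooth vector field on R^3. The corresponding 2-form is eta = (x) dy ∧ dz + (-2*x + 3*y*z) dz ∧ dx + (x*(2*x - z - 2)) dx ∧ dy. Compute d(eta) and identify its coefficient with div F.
d(eta) = (-x + 3*z + 1) dx ∧ dy ∧ dz; div F = -x + 3*z + 1

For a 2-form in R^3 of the form above, applying d gives a 3-form with coefficient ∂P/∂x + ∂Q/∂y + ∂R/∂z:
  ∂P/∂x = 1
  ∂Q/∂y = 3*z
  ∂R/∂z = -x
Sum = -x + 3*z + 1, which is exactly div F.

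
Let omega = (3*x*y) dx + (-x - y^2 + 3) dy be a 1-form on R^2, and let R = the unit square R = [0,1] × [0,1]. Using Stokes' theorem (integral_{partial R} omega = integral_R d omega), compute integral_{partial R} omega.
integral_(partial R) omega = -5/2

Stokes: integral_partial_R omega = integral_R d omega with d omega = (∂Q/∂x - ∂P/∂y) dx ∧ dy.
  ∂Q/∂x = -1
  ∂P/∂y = 3*x
  integrand = ∂Q/∂x - ∂P/∂y = -3*x - 1.
Integrating over R: integral_0^1 integral_0^1 (-3*x - 1) dx dy = -5/2.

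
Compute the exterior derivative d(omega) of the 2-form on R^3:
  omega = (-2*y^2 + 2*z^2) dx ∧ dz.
d(omega) = (4*y) dx ∧ dy ∧ dz

For a 2-form omega = sum_{i<j} g_{ij} dx_i ∧ dx_j, the exterior derivative is
  d(omega) = sum_{i<j} d(g_{ij}) ∧ dx_i ∧ dx_j = sum_{i<j, k} (∂g_{ij}/∂x_k) dx_k ∧ dx_i ∧ dx_j.
Expand each term, using dx_k ∧ dx_i ∧ dx_j = sgn(permutation) dx_{(a)} ∧ dx_{(b)} ∧ dx_{(c)} with (a < b < c) sorted:
  d(-2*y^2 + 2*z^2) includes (∂/∂y)(-2*y^2 + 2*z^2) dy = (-4*y) dy, which multiplied by dx ∧ dz gives (4*y) dx ∧ dy ∧ dz
Collecting like 3-forms: d(omega) = (4*y) dx ∧ dy ∧ dz.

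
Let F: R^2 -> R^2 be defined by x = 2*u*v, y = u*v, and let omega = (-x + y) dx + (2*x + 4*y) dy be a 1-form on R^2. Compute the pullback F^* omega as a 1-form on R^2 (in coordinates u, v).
F^* omega = (6*u*v^2) du + (6*u^2*v) dv

Using F^*(f dg) = (f ∘ F) d(g ∘ F), substitute each coordinate x_i by F_i(u, v) in f_i, and replace dx_i by d F_i = (∂F_i/∂u) du + (∂F_i/∂v) dv.
  For the x component: f_1(F) = -u*v; d F_1 = (2*v) du + (2*u) dv
  For the y component: f_2(F) = 8*u*v; d F_2 = (v) du + (u) dv
Combining and collecting du, dv coefficients:
  coeff of du: 6*u*v^2
  coeff of dv: 6*u^2*v
F^* omega = (6*u*v^2) du + (6*u^2*v) dv.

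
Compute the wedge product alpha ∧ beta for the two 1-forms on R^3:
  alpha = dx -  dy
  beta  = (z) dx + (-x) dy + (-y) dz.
alpha ∧ beta = (-x + z) dx ∧ dy + (-y) dx ∧ dz + (y) dy ∧ dz

Distribute the wedge, using dx_i ∧ dx_j = -dx_j ∧ dx_i and dx_i ∧ dx_i = 0. For each pair (i, j) with i < j, the coefficient of dx_i ∧ dx_j in alpha ∧ beta is (alpha_i * beta_j - alpha_j * beta_i). Collecting: alpha ∧ beta = (-x + z) dx ∧ dy + (-y) dx ∧ dz + (y) dy ∧ dz.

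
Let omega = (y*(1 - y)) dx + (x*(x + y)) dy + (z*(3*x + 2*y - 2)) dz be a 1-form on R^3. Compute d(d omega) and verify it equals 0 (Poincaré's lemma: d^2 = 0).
d(d omega) = 0

Step 1: d omega = sum_{i<j} (∂f_j/∂x_i - ∂f_i/∂x_j) dx_i ∧ dx_j:
  coeff of dx ∧ dy: 2*x + 3*y - 1
  coeff of dx ∧ dz: 3*z
  coeff of dy ∧ dz: 2*z
Step 2: Apply d again to each 2-form coefficient. The only possible 3-form in R^3 is dx ∧ dy ∧ dz, with coefficient
  ∂(coeff of dy∧dz)/∂x - ∂(coeff of dx∧dz)/∂y + ∂(coeff of dx∧dy)/∂z
  = ∂/∂x (2*z) - ∂/∂y (3*z) + ∂/∂z (2*x + 3*y - 1).
Each of these terms simplifies to sums of mixed partials that cancel in pairs. The result is 0 (by equality of mixed partials for smooth functions — Schwarz / Clairaut).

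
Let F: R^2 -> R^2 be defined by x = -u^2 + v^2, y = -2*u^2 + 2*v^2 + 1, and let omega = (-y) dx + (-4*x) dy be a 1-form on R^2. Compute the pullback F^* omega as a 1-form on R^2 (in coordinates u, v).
F^* omega = (2*u*(-10*u^2 + 10*v^2 + 1)) du + (2*v*(10*u^2 - 10*v^2 - 1)) dv

Using F^*(f dg) = (f ∘ F) d(g ∘ F), substitute each coordinate x_i by F_i(u, v) in f_i, and replace dx_i by d F_i = (∂F_i/∂u) du + (∂F_i/∂v) dv.
  For the x component: f_1(F) = 2*u^2 - 2*v^2 - 1; d F_1 = (-2*u) du + (2*v) dv
  For the y component: f_2(F) = 4*u^2 - 4*v^2; d F_2 = (-4*u) du + (4*v) dv
Combining and collecting du, dv coefficients:
  coeff of du: 2*u*(-10*u^2 + 10*v^2 + 1)
  coeff of dv: 2*v*(10*u^2 - 10*v^2 - 1)
F^* omega = (2*u*(-10*u^2 + 10*v^2 + 1)) du + (2*v*(10*u^2 - 10*v^2 - 1)) dv.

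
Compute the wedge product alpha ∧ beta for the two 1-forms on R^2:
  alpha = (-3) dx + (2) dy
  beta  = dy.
alpha ∧ beta = (-3) dx ∧ dy

Distribute the wedge, using dx_i ∧ dx_j = -dx_j ∧ dx_i and dx_i ∧ dx_i = 0. For each pair (i, j) with i < j, the coefficient of dx_i ∧ dx_j in alpha ∧ beta is (alpha_i * beta_j - alpha_j * beta_i). Collecting: alpha ∧ beta = (-3) dx ∧ dy.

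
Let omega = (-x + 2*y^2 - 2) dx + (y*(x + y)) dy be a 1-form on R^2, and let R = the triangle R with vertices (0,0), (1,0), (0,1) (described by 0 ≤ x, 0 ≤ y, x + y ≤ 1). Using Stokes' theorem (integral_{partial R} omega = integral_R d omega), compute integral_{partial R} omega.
integral_(partial R) omega = -1/2

Stokes: integral_partial_R omega = integral_R d omega with d omega = (∂Q/∂x - ∂P/∂y) dx ∧ dy.
  ∂Q/∂x = y
  ∂P/∂y = 4*y
  integrand = ∂Q/∂x - ∂P/∂y = -3*y.
Integrating over R: integral_0^1 integral_0^{1-x} (-3*y) dy dx = -1/2.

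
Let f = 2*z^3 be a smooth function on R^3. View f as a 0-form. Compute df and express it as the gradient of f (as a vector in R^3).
df = (0) dx + (0) dy + (6*z^2) dz; grad f = (0, 0, 6*z^2)

For a 0-form f, d f = (∂f/∂x) dx + (∂f/∂y) dy + (∂f/∂z) dz. The components of the vector representation are exactly the entries of grad f in Cartesian coordinates:
  ∂f/∂x = 0
  ∂f/∂y = 0
  ∂f/∂z = 6*z^2.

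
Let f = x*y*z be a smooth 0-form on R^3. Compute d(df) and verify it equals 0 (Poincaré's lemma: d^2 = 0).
d(df) = 0

Step 1: df = sum_i (∂f/∂x_i) dx_i = (y*z) dx + (x*z) dy + (x*y) dz.
Step 2: Apply d again. Using the 1-form formula, the coefficient of dx ∧ dy in d(df) is ∂^2 f/∂x ∂y - ∂^2 f/∂y ∂x = (z) - (z) = 0 (equality of mixed partials for smooth f).
Similarly for dx ∧ dz and dy ∧ dz — all coefficients vanish. So d(df) = 0.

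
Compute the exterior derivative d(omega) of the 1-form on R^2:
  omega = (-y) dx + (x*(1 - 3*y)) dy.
d(omega) = (2 - 3*y) dx ∧ dy

For a 1-form omega = sum_i f_i dx_i, the exterior derivative is
  d(omega) = sum_{i < j} (∂f_j/∂x_i - ∂f_i/∂x_j) dx_i ∧ dx_j.
  coefficient of dx ∧ dy: ∂f_2/∂x - ∂f_1/∂y = ∂(x*(1 - 3*y))/∂x - ∂(-y)/∂y = 2 - 3*y
Assembling: d(omega) = (2 - 3*y) dx ∧ dy.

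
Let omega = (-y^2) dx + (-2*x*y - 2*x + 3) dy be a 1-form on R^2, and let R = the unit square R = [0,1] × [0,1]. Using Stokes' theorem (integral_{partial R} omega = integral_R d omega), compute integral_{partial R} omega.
integral_(partial R) omega = -2

Stokes: integral_partial_R omega = integral_R d omega with d omega = (∂Q/∂x - ∂P/∂y) dx ∧ dy.
  ∂Q/∂x = -2*y - 2
  ∂P/∂y = -2*y
  integrand = ∂Q/∂x - ∂P/∂y = -2.
Integrating over R: integral_0^1 integral_0^1 (-2) dx dy = -2.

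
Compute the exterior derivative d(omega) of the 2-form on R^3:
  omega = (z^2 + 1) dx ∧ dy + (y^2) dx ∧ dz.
d(omega) = (-2*y + 2*z) dx ∧ dy ∧ dz

For a 2-form omega = sum_{i<j} g_{ij} dx_i ∧ dx_j, the exterior derivative is
  d(omega) = sum_{i<j} d(g_{ij}) ∧ dx_i ∧ dx_j = sum_{i<j, k} (∂g_{ij}/∂x_k) dx_k ∧ dx_i ∧ dx_j.
Expand each term, using dx_k ∧ dx_i ∧ dx_j = sgn(permutation) dx_{(a)} ∧ dx_{(b)} ∧ dx_{(c)} with (a < b < c) sorted:
  d(z^2 + 1) includes (∂/∂z)(z^2 + 1) dz = (2*z) dz, which multiplied by dx ∧ dy gives (2*z) dx ∧ dy ∧ dz
  d(y^2) includes (∂/∂y)(y^2) dy = (2*y) dy, which multiplied by dx ∧ dz gives (-2*y) dx ∧ dy ∧ dz
Collecting like 3-forms: d(omega) = (-2*y + 2*z) dx ∧ dy ∧ dz.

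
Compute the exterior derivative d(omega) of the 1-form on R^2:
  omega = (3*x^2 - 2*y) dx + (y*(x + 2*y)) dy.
d(omega) = (y + 2) dx ∧ dy

For a 1-form omega = sum_i f_i dx_i, the exterior derivative is
  d(omega) = sum_{i < j} (∂f_j/∂x_i - ∂f_i/∂x_j) dx_i ∧ dx_j.
  coefficient of dx ∧ dy: ∂f_2/∂x - ∂f_1/∂y = ∂(y*(x + 2*y))/∂x - ∂(3*x^2 - 2*y)/∂y = y + 2
Assembling: d(omega) = (y + 2) dx ∧ dy.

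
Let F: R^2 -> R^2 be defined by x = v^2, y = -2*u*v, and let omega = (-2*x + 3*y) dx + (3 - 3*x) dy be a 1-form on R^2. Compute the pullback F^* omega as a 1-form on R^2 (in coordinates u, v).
F^* omega = (6*v*(v^2 - 1)) du + (-6*u*v^2 - 6*u - 4*v^3) dv

Using F^*(f dg) = (f ∘ F) d(g ∘ F), substitute each coordinate x_i by F_i(u, v) in f_i, and replace dx_i by d F_i = (∂F_i/∂u) du + (∂F_i/∂v) dv.
  For the x component: f_1(F) = 2*v*(-3*u - v); d F_1 = (0) du + (2*v) dv
  For the y component: f_2(F) = 3 - 3*v^2; d F_2 = (-2*v) du + (-2*u) dv
Combining and collecting du, dv coefficients:
  coeff of du: 6*v*(v^2 - 1)
  coeff of dv: -6*u*v^2 - 6*u - 4*v^3
F^* omega = (6*v*(v^2 - 1)) du + (-6*u*v^2 - 6*u - 4*v^3) dv.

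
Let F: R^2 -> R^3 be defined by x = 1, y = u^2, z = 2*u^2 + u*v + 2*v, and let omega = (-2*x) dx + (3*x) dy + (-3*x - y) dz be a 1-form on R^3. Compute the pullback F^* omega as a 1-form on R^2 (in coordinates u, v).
F^* omega = (-4*u^3 - u^2*v - 6*u - 3*v) du + (-u^3 - 2*u^2 - 3*u - 6) dv

Using F^*(f dg) = (f ∘ F) d(g ∘ F), substitute each coordinate x_i by F_i(u, v) in f_i, and replace dx_i by d F_i = (∂F_i/∂u) du + (∂F_i/∂v) dv.
  For the x component: f_1(F) = -2; d F_1 = (0) du + (0) dv
  For the y component: f_2(F) = 3; d F_2 = (2*u) du + (0) dv
  For the z component: f_3(F) = -u^2 - 3; d F_3 = (4*u + v) du + (u + 2) dv
Combining and collecting du, dv coefficients:
  coeff of du: -4*u^3 - u^2*v - 6*u - 3*v
  coeff of dv: -u^3 - 2*u^2 - 3*u - 6
F^* omega = (-4*u^3 - u^2*v - 6*u - 3*v) du + (-u^3 - 2*u^2 - 3*u - 6) dv.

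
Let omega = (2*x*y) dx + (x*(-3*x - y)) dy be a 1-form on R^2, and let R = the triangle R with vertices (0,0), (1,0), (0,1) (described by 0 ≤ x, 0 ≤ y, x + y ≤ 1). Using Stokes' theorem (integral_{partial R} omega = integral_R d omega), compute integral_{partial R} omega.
integral_(partial R) omega = -3/2

Stokes: integral_partial_R omega = integral_R d omega with d omega = (∂Q/∂x - ∂P/∂y) dx ∧ dy.
  ∂Q/∂x = -6*x - y
  ∂P/∂y = 2*x
  integrand = ∂Q/∂x - ∂P/∂y = -8*x - y.
Integrating over R: integral_0^1 integral_0^{1-x} (-8*x - y) dy dx = -3/2.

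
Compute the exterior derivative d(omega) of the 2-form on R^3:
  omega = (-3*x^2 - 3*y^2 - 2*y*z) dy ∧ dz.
d(omega) = (-6*x) dx ∧ dy ∧ dz

For a 2-form omega = sum_{i<j} g_{ij} dx_i ∧ dx_j, the exterior derivative is
  d(omega) = sum_{i<j} d(g_{ij}) ∧ dx_i ∧ dx_j = sum_{i<j, k} (∂g_{ij}/∂x_k) dx_k ∧ dx_i ∧ dx_j.
Expand each term, using dx_k ∧ dx_i ∧ dx_j = sgn(permutation) dx_{(a)} ∧ dx_{(b)} ∧ dx_{(c)} with (a < b < c) sorted:
  d(-3*x^2 - 3*y^2 - 2*y*z) includes (∂/∂x)(-3*x^2 - 3*y^2 - 2*y*z) dx = (-6*x) dx, which multiplied by dy ∧ dz gives (-6*x) dx ∧ dy ∧ dz
Collecting like 3-forms: d(omega) = (-6*x) dx ∧ dy ∧ dz.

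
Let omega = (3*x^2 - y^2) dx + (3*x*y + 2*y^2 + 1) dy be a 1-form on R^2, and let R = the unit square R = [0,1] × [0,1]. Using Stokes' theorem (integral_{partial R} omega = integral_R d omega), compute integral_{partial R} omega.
integral_(partial R) omega = 5/2

Stokes: integral_partial_R omega = integral_R d omega with d omega = (∂Q/∂x - ∂P/∂y) dx ∧ dy.
  ∂Q/∂x = 3*y
  ∂P/∂y = -2*y
  integrand = ∂Q/∂x - ∂P/∂y = 5*y.
Integrating over R: integral_0^1 integral_0^1 (5*y) dx dy = 5/2.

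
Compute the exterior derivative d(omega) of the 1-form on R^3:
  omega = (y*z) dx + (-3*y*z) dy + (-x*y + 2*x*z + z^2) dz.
d(omega) = (-z) dx ∧ dy + (-2*y + 2*z) dx ∧ dz + (-x + 3*y) dy ∧ dz

For a 1-form omega = sum_i f_i dx_i, the exterior derivative is
  d(omega) = sum_{i < j} (∂f_j/∂x_i - ∂f_i/∂x_j) dx_i ∧ dx_j.
  coefficient of dx ∧ dy: ∂f_2/∂x - ∂f_1/∂y = ∂(-3*y*z)/∂x - ∂(y*z)/∂y = -z
  coefficient of dx ∧ dz: ∂f_3/∂x - ∂f_1/∂z = ∂(-x*y + 2*x*z + z^2)/∂x - ∂(y*z)/∂z = -2*y + 2*z
  coefficient of dy ∧ dz: ∂f_3/∂y - ∂f_2/∂z = ∂(-x*y + 2*x*z + z^2)/∂y - ∂(-3*y*z)/∂z = -x + 3*y
Assembling: d(omega) = (-z) dx ∧ dy + (-2*y + 2*z) dx ∧ dz + (-x + 3*y) dy ∧ dz.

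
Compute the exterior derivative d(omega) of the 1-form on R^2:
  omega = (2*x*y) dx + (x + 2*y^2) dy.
d(omega) = (1 - 2*x) dx ∧ dy

For a 1-form omega = sum_i f_i dx_i, the exterior derivative is
  d(omega) = sum_{i < j} (∂f_j/∂x_i - ∂f_i/∂x_j) dx_i ∧ dx_j.
  coefficient of dx ∧ dy: ∂f_2/∂x - ∂f_1/∂y = ∂(x + 2*y^2)/∂x - ∂(2*x*y)/∂y = 1 - 2*x
Assembling: d(omega) = (1 - 2*x) dx ∧ dy.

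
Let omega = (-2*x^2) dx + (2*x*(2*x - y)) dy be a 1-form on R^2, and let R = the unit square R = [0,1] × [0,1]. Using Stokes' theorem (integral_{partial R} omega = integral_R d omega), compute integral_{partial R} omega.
integral_(partial R) omega = 3

Stokes: integral_partial_R omega = integral_R d omega with d omega = (∂Q/∂x - ∂P/∂y) dx ∧ dy.
  ∂Q/∂x = 8*x - 2*y
  ∂P/∂y = 0
  integrand = ∂Q/∂x - ∂P/∂y = 8*x - 2*y.
Integrating over R: integral_0^1 integral_0^1 (8*x - 2*y) dx dy = 3.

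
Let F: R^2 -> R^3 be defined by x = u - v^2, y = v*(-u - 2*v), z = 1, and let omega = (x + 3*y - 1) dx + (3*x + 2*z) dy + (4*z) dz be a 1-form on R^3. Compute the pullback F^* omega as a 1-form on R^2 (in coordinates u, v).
F^* omega = (-6*u*v + u + 3*v^3 - 7*v^2 - 2*v - 1) du + (-3*u^2 + 9*u*v^2 - 14*u*v - 2*u + 26*v^3 - 6*v) dv

Using F^*(f dg) = (f ∘ F) d(g ∘ F), substitute each coordinate x_i by F_i(u, v) in f_i, and replace dx_i by d F_i = (∂F_i/∂u) du + (∂F_i/∂v) dv.
  For the x component: f_1(F) = -3*u*v + u - 7*v^2 - 1; d F_1 = (1) du + (-2*v) dv
  For the y component: f_2(F) = 3*u - 3*v^2 + 2; d F_2 = (-v) du + (-u - 4*v) dv
  For the z component: f_3(F) = 4; d F_3 = (0) du + (0) dv
Combining and collecting du, dv coefficients:
  coeff of du: -6*u*v + u + 3*v^3 - 7*v^2 - 2*v - 1
  coeff of dv: -3*u^2 + 9*u*v^2 - 14*u*v - 2*u + 26*v^3 - 6*v
F^* omega = (-6*u*v + u + 3*v^3 - 7*v^2 - 2*v - 1) du + (-3*u^2 + 9*u*v^2 - 14*u*v - 2*u + 26*v^3 - 6*v) dv.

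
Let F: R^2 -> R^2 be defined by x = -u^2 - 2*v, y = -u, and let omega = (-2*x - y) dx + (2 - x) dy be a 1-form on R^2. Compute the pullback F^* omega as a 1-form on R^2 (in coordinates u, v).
F^* omega = (-4*u^3 - 3*u^2 - 8*u*v - 2*v - 2) du + (-4*u^2 - 2*u - 8*v) dv

Using F^*(f dg) = (f ∘ F) d(g ∘ F), substitute each coordinate x_i by F_i(u, v) in f_i, and replace dx_i by d F_i = (∂F_i/∂u) du + (∂F_i/∂v) dv.
  For the x component: f_1(F) = 2*u^2 + u + 4*v; d F_1 = (-2*u) du + (-2) dv
  For the y component: f_2(F) = u^2 + 2*v + 2; d F_2 = (-1) du + (0) dv
Combining and collecting du, dv coefficients:
  coeff of du: -4*u^3 - 3*u^2 - 8*u*v - 2*v - 2
  coeff of dv: -4*u^2 - 2*u - 8*v
F^* omega = (-4*u^3 - 3*u^2 - 8*u*v - 2*v - 2) du + (-4*u^2 - 2*u - 8*v) dv.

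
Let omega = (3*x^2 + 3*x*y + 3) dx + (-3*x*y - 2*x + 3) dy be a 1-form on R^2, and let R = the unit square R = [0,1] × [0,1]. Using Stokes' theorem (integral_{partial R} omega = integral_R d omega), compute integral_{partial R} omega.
integral_(partial R) omega = -5

Stokes: integral_partial_R omega = integral_R d omega with d omega = (∂Q/∂x - ∂P/∂y) dx ∧ dy.
  ∂Q/∂x = -3*y - 2
  ∂P/∂y = 3*x
  integrand = ∂Q/∂x - ∂P/∂y = -3*x - 3*y - 2.
Integrating over R: integral_0^1 integral_0^1 (-3*x - 3*y - 2) dx dy = -5.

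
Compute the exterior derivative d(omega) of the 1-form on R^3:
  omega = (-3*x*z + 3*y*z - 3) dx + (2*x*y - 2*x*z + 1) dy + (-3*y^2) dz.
d(omega) = (2*y - 5*z) dx ∧ dy + (3*x - 3*y) dx ∧ dz + (2*x - 6*y) dy ∧ dz

For a 1-form omega = sum_i f_i dx_i, the exterior derivative is
  d(omega) = sum_{i < j} (∂f_j/∂x_i - ∂f_i/∂x_j) dx_i ∧ dx_j.
  coefficient of dx ∧ dy: ∂f_2/∂x - ∂f_1/∂y = ∂(2*x*y - 2*x*z + 1)/∂x - ∂(-3*x*z + 3*y*z - 3)/∂y = 2*y - 5*z
  coefficient of dx ∧ dz: ∂f_3/∂x - ∂f_1/∂z = ∂(-3*y^2)/∂x - ∂(-3*x*z + 3*y*z - 3)/∂z = 3*x - 3*y
  coefficient of dy ∧ dz: ∂f_3/∂y - ∂f_2/∂z = ∂(-3*y^2)/∂y - ∂(2*x*y - 2*x*z + 1)/∂z = 2*x - 6*y
Assembling: d(omega) = (2*y - 5*z) dx ∧ dy + (3*x - 3*y) dx ∧ dz + (2*x - 6*y) dy ∧ dz.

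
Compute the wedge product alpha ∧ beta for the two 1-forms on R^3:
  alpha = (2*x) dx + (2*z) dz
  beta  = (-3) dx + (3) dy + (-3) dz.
alpha ∧ beta = (6*x) dx ∧ dy + (-6*x + 6*z) dx ∧ dz + (-6*z) dy ∧ dz

Distribute the wedge, using dx_i ∧ dx_j = -dx_j ∧ dx_i and dx_i ∧ dx_i = 0. For each pair (i, j) with i < j, the coefficient of dx_i ∧ dx_j in alpha ∧ beta is (alpha_i * beta_j - alpha_j * beta_i). Collecting: alpha ∧ beta = (6*x) dx ∧ dy + (-6*x + 6*z) dx ∧ dz + (-6*z) dy ∧ dz.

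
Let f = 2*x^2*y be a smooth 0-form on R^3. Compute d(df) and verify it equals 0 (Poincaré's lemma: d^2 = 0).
d(df) = 0

Step 1: df = sum_i (∂f/∂x_i) dx_i = (4*x*y) dx + (2*x^2) dy + (0) dz.
Step 2: Apply d again. Using the 1-form formula, the coefficient of dx ∧ dy in d(df) is ∂^2 f/∂x ∂y - ∂^2 f/∂y ∂x = (4*x) - (4*x) = 0 (equality of mixed partials for smooth f).
Similarly for dx ∧ dz and dy ∧ dz — all coefficients vanish. So d(df) = 0.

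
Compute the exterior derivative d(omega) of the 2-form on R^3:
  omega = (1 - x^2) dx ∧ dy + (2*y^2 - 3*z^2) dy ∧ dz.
d(omega) = 0

For a 2-form omega = sum_{i<j} g_{ij} dx_i ∧ dx_j, the exterior derivative is
  d(omega) = sum_{i<j} d(g_{ij}) ∧ dx_i ∧ dx_j = sum_{i<j, k} (∂g_{ij}/∂x_k) dx_k ∧ dx_i ∧ dx_j.
Expand each term, using dx_k ∧ dx_i ∧ dx_j = sgn(permutation) dx_{(a)} ∧ dx_{(b)} ∧ dx_{(c)} with (a < b < c) sorted:

Collecting like 3-forms: d(omega) = 0.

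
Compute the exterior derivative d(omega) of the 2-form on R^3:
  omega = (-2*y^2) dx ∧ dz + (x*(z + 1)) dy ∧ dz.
d(omega) = (4*y + z + 1) dx ∧ dy ∧ dz

For a 2-form omega = sum_{i<j} g_{ij} dx_i ∧ dx_j, the exterior derivative is
  d(omega) = sum_{i<j} d(g_{ij}) ∧ dx_i ∧ dx_j = sum_{i<j, k} (∂g_{ij}/∂x_k) dx_k ∧ dx_i ∧ dx_j.
Expand each term, using dx_k ∧ dx_i ∧ dx_j = sgn(permutation) dx_{(a)} ∧ dx_{(b)} ∧ dx_{(c)} with (a < b < c) sorted:
  d(-2*y^2) includes (∂/∂y)(-2*y^2) dy = (-4*y) dy, which multiplied by dx ∧ dz gives (4*y) dx ∧ dy ∧ dz
  d(x*(z + 1)) includes (∂/∂x)(x*(z + 1)) dx = (z + 1) dx, which multiplied by dy ∧ dz gives (z + 1) dx ∧ dy ∧ dz
Collecting like 3-forms: d(omega) = (4*y + z + 1) dx ∧ dy ∧ dz.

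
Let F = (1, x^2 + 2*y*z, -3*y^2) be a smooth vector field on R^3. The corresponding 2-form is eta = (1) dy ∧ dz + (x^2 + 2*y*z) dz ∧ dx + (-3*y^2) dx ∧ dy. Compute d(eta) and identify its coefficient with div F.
d(eta) = (2*z) dx ∧ dy ∧ dz; div F = 2*z

For a 2-form in R^3 of the form above, applying d gives a 3-form with coefficient ∂P/∂x + ∂Q/∂y + ∂R/∂z:
  ∂P/∂x = 0
  ∂Q/∂y = 2*z
  ∂R/∂z = 0
Sum = 2*z, which is exactly div F.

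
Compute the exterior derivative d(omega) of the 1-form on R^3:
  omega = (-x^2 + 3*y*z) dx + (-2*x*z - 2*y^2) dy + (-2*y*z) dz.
d(omega) = (-5*z) dx ∧ dy + (-3*y) dx ∧ dz + (2*x - 2*z) dy ∧ dz

For a 1-form omega = sum_i f_i dx_i, the exterior derivative is
  d(omega) = sum_{i < j} (∂f_j/∂x_i - ∂f_i/∂x_j) dx_i ∧ dx_j.
  coefficient of dx ∧ dy: ∂f_2/∂x - ∂f_1/∂y = ∂(-2*x*z - 2*y^2)/∂x - ∂(-x^2 + 3*y*z)/∂y = -5*z
  coefficient of dx ∧ dz: ∂f_3/∂x - ∂f_1/∂z = ∂(-2*y*z)/∂x - ∂(-x^2 + 3*y*z)/∂z = -3*y
  coefficient of dy ∧ dz: ∂f_3/∂y - ∂f_2/∂z = ∂(-2*y*z)/∂y - ∂(-2*x*z - 2*y^2)/∂z = 2*x - 2*z
Assembling: d(omega) = (-5*z) dx ∧ dy + (-3*y) dx ∧ dz + (2*x - 2*z) dy ∧ dz.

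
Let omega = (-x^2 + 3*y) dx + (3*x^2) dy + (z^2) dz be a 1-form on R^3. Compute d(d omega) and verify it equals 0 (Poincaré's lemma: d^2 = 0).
d(d omega) = 0

Step 1: d omega = sum_{i<j} (∂f_j/∂x_i - ∂f_i/∂x_j) dx_i ∧ dx_j:
  coeff of dx ∧ dy: 6*x - 3
  coeff of dx ∧ dz: 0
  coeff of dy ∧ dz: 0
Step 2: Apply d again to each 2-form coefficient. The only possible 3-form in R^3 is dx ∧ dy ∧ dz, with coefficient
  ∂(coeff of dy∧dz)/∂x - ∂(coeff of dx∧dz)/∂y + ∂(coeff of dx∧dy)/∂z
  = ∂/∂x (0) - ∂/∂y (0) + ∂/∂z (6*x - 3).
Each of these terms simplifies to sums of mixed partials that cancel in pairs. The result is 0 (by equality of mixed partials for smooth functions — Schwarz / Clairaut).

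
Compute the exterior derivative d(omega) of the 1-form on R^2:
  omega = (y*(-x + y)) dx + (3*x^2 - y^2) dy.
d(omega) = (7*x - 2*y) dx ∧ dy

For a 1-form omega = sum_i f_i dx_i, the exterior derivative is
  d(omega) = sum_{i < j} (∂f_j/∂x_i - ∂f_i/∂x_j) dx_i ∧ dx_j.
  coefficient of dx ∧ dy: ∂f_2/∂x - ∂f_1/∂y = ∂(3*x^2 - y^2)/∂x - ∂(y*(-x + y))/∂y = 7*x - 2*y
Assembling: d(omega) = (7*x - 2*y) dx ∧ dy.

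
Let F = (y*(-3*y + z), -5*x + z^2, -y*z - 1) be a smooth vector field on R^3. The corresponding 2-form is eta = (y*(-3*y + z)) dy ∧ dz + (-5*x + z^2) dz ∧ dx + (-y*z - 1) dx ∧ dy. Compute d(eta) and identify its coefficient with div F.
d(eta) = (-y) dx ∧ dy ∧ dz; div F = -y

For a 2-form in R^3 of the form above, applying d gives a 3-form with coefficient ∂P/∂x + ∂Q/∂y + ∂R/∂z:
  ∂P/∂x = 0
  ∂Q/∂y = 0
  ∂R/∂z = -y
Sum = -y, which is exactly div F.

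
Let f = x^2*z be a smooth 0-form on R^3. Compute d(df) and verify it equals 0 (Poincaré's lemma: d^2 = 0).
d(df) = 0

Step 1: df = sum_i (∂f/∂x_i) dx_i = (2*x*z) dx + (0) dy + (x^2) dz.
Step 2: Apply d again. Using the 1-form formula, the coefficient of dx ∧ dy in d(df) is ∂^2 f/∂x ∂y - ∂^2 f/∂y ∂x = (0) - (0) = 0 (equality of mixed partials for smooth f).
Similarly for dx ∧ dz and dy ∧ dz — all coefficients vanish. So d(df) = 0.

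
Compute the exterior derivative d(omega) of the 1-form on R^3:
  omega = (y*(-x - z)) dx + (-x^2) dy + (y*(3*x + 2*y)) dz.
d(omega) = (-x + z) dx ∧ dy + (4*y) dx ∧ dz + (3*x + 4*y) dy ∧ dz

For a 1-form omega = sum_i f_i dx_i, the exterior derivative is
  d(omega) = sum_{i < j} (∂f_j/∂x_i - ∂f_i/∂x_j) dx_i ∧ dx_j.
  coefficient of dx ∧ dy: ∂f_2/∂x - ∂f_1/∂y = ∂(-x^2)/∂x - ∂(y*(-x - z))/∂y = -x + z
  coefficient of dx ∧ dz: ∂f_3/∂x - ∂f_1/∂z = ∂(y*(3*x + 2*y))/∂x - ∂(y*(-x - z))/∂z = 4*y
  coefficient of dy ∧ dz: ∂f_3/∂y - ∂f_2/∂z = ∂(y*(3*x + 2*y))/∂y - ∂(-x^2)/∂z = 3*x + 4*y
Assembling: d(omega) = (-x + z) dx ∧ dy + (4*y) dx ∧ dz + (3*x + 4*y) dy ∧ dz.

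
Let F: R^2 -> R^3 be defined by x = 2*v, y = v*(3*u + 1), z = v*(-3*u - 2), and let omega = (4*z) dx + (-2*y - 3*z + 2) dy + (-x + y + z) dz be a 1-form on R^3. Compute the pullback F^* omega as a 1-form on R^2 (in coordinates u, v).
F^* omega = (3*v*(3*u*v + 7*v + 2)) du + (9*u^2*v + 6*u - 6*v + 2) dv

Using F^*(f dg) = (f ∘ F) d(g ∘ F), substitute each coordinate x_i by F_i(u, v) in f_i, and replace dx_i by d F_i = (∂F_i/∂u) du + (∂F_i/∂v) dv.
  For the x component: f_1(F) = 4*v*(-3*u - 2); d F_1 = (0) du + (2) dv
  For the y component: f_2(F) = 3*u*v + 4*v + 2; d F_2 = (3*v) du + (3*u + 1) dv
  For the z component: f_3(F) = -3*v; d F_3 = (-3*v) du + (-3*u - 2) dv
Combining and collecting du, dv coefficients:
  coeff of du: 3*v*(3*u*v + 7*v + 2)
  coeff of dv: 9*u^2*v + 6*u - 6*v + 2
F^* omega = (3*v*(3*u*v + 7*v + 2)) du + (9*u^2*v + 6*u - 6*v + 2) dv.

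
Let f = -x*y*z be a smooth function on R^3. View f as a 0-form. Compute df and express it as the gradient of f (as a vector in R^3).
df = (-y*z) dx + (-x*z) dy + (-x*y) dz; grad f = (-y*z, -x*z, -x*y)

For a 0-form f, d f = (∂f/∂x) dx + (∂f/∂y) dy + (∂f/∂z) dz. The components of the vector representation are exactly the entries of grad f in Cartesian coordinates:
  ∂f/∂x = -y*z
  ∂f/∂y = -x*z
  ∂f/∂z = -x*y.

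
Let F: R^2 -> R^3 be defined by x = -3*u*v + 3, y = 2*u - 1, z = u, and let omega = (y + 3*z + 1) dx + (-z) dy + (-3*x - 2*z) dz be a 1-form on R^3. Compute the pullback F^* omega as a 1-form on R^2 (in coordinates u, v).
F^* omega = (-6*u*v - 4*u - 9) du + (-15*u^2) dv

Using F^*(f dg) = (f ∘ F) d(g ∘ F), substitute each coordinate x_i by F_i(u, v) in f_i, and replace dx_i by d F_i = (∂F_i/∂u) du + (∂F_i/∂v) dv.
  For the x component: f_1(F) = 5*u; d F_1 = (-3*v) du + (-3*u) dv
  For the y component: f_2(F) = -u; d F_2 = (2) du + (0) dv
  For the z component: f_3(F) = 9*u*v - 2*u - 9; d F_3 = (1) du + (0) dv
Combining and collecting du, dv coefficients:
  coeff of du: -6*u*v - 4*u - 9
  coeff of dv: -15*u^2
F^* omega = (-6*u*v - 4*u - 9) du + (-15*u^2) dv.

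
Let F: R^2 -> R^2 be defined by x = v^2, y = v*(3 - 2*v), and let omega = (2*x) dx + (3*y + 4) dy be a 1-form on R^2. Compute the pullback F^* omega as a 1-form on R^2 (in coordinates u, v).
F^* omega = (28*v^3 - 54*v^2 + 11*v + 12) dv

Using F^*(f dg) = (f ∘ F) d(g ∘ F), substitute each coordinate x_i by F_i(u, v) in f_i, and replace dx_i by d F_i = (∂F_i/∂u) du + (∂F_i/∂v) dv.
  For the x component: f_1(F) = 2*v^2; d F_1 = (0) du + (2*v) dv
  For the y component: f_2(F) = -6*v^2 + 9*v + 4; d F_2 = (0) du + (3 - 4*v) dv
Combining and collecting du, dv coefficients:
  coeff of du: 0
  coeff of dv: 28*v^3 - 54*v^2 + 11*v + 12
F^* omega = (28*v^3 - 54*v^2 + 11*v + 12) dv.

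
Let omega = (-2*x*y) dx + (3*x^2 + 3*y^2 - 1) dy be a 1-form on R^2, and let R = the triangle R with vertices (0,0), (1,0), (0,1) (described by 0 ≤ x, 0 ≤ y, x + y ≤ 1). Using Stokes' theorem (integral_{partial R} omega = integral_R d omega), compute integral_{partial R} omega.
integral_(partial R) omega = 4/3

Stokes: integral_partial_R omega = integral_R d omega with d omega = (∂Q/∂x - ∂P/∂y) dx ∧ dy.
  ∂Q/∂x = 6*x
  ∂P/∂y = -2*x
  integrand = ∂Q/∂x - ∂P/∂y = 8*x.
Integrating over R: integral_0^1 integral_0^{1-x} (8*x) dy dx = 4/3.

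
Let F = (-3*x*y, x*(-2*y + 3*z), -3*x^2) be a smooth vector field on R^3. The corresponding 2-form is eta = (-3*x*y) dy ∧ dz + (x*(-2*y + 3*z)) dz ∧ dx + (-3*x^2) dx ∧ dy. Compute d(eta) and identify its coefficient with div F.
d(eta) = (-2*x - 3*y) dx ∧ dy ∧ dz; div F = -2*x - 3*y

For a 2-form in R^3 of the form above, applying d gives a 3-form with coefficient ∂P/∂x + ∂Q/∂y + ∂R/∂z:
  ∂P/∂x = -3*y
  ∂Q/∂y = -2*x
  ∂R/∂z = 0
Sum = -2*x - 3*y, which is exactly div F.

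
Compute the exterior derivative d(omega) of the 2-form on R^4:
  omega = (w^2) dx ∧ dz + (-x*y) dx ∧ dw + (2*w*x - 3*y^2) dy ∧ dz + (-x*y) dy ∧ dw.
d(omega) = (2*w) dx ∧ dz ∧ dw + (x - y) dx ∧ dy ∧ dw + (2*w) dx ∧ dy ∧ dz + (2*x) dy ∧ dz ∧ dw

For a 2-form omega = sum_{i<j} g_{ij} dx_i ∧ dx_j, the exterior derivative is
  d(omega) = sum_{i<j} d(g_{ij}) ∧ dx_i ∧ dx_j = sum_{i<j, k} (∂g_{ij}/∂x_k) dx_k ∧ dx_i ∧ dx_j.
Expand each term, using dx_k ∧ dx_i ∧ dx_j = sgn(permutation) dx_{(a)} ∧ dx_{(b)} ∧ dx_{(c)} with (a < b < c) sorted:
  d(w^2) includes (∂/∂w)(w^2) dw = (2*w) dw, which multiplied by dx ∧ dz gives (2*w) dx ∧ dz ∧ dw
  d(-x*y) includes (∂/∂y)(-x*y) dy = (-x) dy, which multiplied by dx ∧ dw gives (x) dx ∧ dy ∧ dw
  d(2*w*x - 3*y^2) includes (∂/∂x)(2*w*x - 3*y^2) dx = (2*w) dx, which multiplied by dy ∧ dz gives (2*w) dx ∧ dy ∧ dz
  d(2*w*x - 3*y^2) includes (∂/∂w)(2*w*x - 3*y^2) dw = (2*x) dw, which multiplied by dy ∧ dz gives (2*x) dy ∧ dz ∧ dw
  d(-x*y) includes (∂/∂x)(-x*y) dx = (-y) dx, which multiplied by dy ∧ dw gives (-y) dx ∧ dy ∧ dw
Collecting like 3-forms: d(omega) = (2*w) dx ∧ dz ∧ dw + (x - y) dx ∧ dy ∧ dw + (2*w) dx ∧ dy ∧ dz + (2*x) dy ∧ dz ∧ dw.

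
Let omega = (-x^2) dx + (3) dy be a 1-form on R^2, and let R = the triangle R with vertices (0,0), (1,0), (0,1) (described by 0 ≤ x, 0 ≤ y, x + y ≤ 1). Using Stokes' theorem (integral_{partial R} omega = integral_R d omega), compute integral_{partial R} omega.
integral_(partial R) omega = 0

Stokes: integral_partial_R omega = integral_R d omega with d omega = (∂Q/∂x - ∂P/∂y) dx ∧ dy.
  ∂Q/∂x = 0
  ∂P/∂y = 0
  integrand = ∂Q/∂x - ∂P/∂y = 0.
Integrating over R: integral_0^1 integral_0^{1-x} (0) dy dx = 0.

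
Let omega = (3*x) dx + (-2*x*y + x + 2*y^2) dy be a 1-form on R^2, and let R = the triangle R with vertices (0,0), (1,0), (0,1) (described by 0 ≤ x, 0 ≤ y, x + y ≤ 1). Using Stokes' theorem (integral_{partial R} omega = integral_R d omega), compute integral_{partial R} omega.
integral_(partial R) omega = 1/6

Stokes: integral_partial_R omega = integral_R d omega with d omega = (∂Q/∂x - ∂P/∂y) dx ∧ dy.
  ∂Q/∂x = 1 - 2*y
  ∂P/∂y = 0
  integrand = ∂Q/∂x - ∂P/∂y = 1 - 2*y.
Integrating over R: integral_0^1 integral_0^{1-x} (1 - 2*y) dy dx = 1/6.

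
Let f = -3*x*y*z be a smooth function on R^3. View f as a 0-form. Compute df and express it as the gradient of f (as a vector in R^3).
df = (-3*y*z) dx + (-3*x*z) dy + (-3*x*y) dz; grad f = (-3*y*z, -3*x*z, -3*x*y)

For a 0-form f, d f = (∂f/∂x) dx + (∂f/∂y) dy + (∂f/∂z) dz. The components of the vector representation are exactly the entries of grad f in Cartesian coordinates:
  ∂f/∂x = -3*y*z
  ∂f/∂y = -3*x*z
  ∂f/∂z = -3*x*y.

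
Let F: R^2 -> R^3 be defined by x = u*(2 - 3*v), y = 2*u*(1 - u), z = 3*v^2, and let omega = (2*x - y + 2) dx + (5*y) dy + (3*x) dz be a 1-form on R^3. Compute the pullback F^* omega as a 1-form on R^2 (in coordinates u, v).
F^* omega = (40*u^3 - 6*u^2*v - 56*u^2 + 18*u*v^2 - 18*u*v + 24*u - 6*v + 4) du + (6*u*(-u^2 + 3*u*v - u - 9*v^2 + 6*v - 1)) dv

Using F^*(f dg) = (f ∘ F) d(g ∘ F), substitute each coordinate x_i by F_i(u, v) in f_i, and replace dx_i by d F_i = (∂F_i/∂u) du + (∂F_i/∂v) dv.
  For the x component: f_1(F) = 2*u^2 - 6*u*v + 2*u + 2; d F_1 = (2 - 3*v) du + (-3*u) dv
  For the y component: f_2(F) = 10*u*(1 - u); d F_2 = (2 - 4*u) du + (0) dv
  For the z component: f_3(F) = 3*u*(2 - 3*v); d F_3 = (0) du + (6*v) dv
Combining and collecting du, dv coefficients:
  coeff of du: 40*u^3 - 6*u^2*v - 56*u^2 + 18*u*v^2 - 18*u*v + 24*u - 6*v + 4
  coeff of dv: 6*u*(-u^2 + 3*u*v - u - 9*v^2 + 6*v - 1)
F^* omega = (40*u^3 - 6*u^2*v - 56*u^2 + 18*u*v^2 - 18*u*v + 24*u - 6*v + 4) du + (6*u*(-u^2 + 3*u*v - u - 9*v^2 + 6*v - 1)) dv.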